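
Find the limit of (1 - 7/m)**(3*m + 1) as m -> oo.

The base → 1 and the exponent → ∞: a 1^∞ form.
Take logarithms: (3m + 1)·ln(1 - 7/m). Since ln(1+u) ~ u for small u, this behaves like (3m)·(-7/m) → -21.
So the limit is e^(-21).

e^(-21)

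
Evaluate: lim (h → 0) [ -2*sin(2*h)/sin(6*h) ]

Substitution gives 0/0.
Divide numerator and denominator by h: sin(2h)/h → 2 and sin(6h)/h → 6, so the limit is -2·2/6 = -2/3.

-2/3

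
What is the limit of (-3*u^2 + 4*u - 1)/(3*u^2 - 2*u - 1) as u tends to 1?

-1/2

At u = 1 both the top and bottom vanish — a removable singularity. Factoring out (u - 1) from each leaves (1 - 3*u)/(3*u + 1), which at u = 1 equals -1/2.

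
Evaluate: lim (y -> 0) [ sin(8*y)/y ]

Substitution gives 0/0.
Write it as (8)·sin(8y)/(8y); since sin(u)/u → 1, the limit is 8.

8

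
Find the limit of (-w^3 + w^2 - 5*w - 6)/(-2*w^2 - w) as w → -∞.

The numerator has higher degree (3 > 2); the quotient behaves like (-1/(-2))·w^1 for large |w|.
As w → −∞ this diverges to -∞.

-∞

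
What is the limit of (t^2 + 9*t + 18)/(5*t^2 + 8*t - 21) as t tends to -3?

-3/22

Since t = -3 makes numerator and denominator zero, (t + 3) divides both.
Cancelling it gives (t + 6)/(5*t - 7); now plug in t = -3 to get -3/22.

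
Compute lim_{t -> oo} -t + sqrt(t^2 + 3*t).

This has the form ∞ − ∞. Multiply and divide by the conjugate √(t^2 + 3*t) + t.
That gives (3t) / (√(t^2 + 3*t) + t).
Divide numerator and denominator by t: the limit is 3/(2·1) = 3/2.

3/2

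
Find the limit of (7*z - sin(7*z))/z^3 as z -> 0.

343/6

Direct substitution gives 0/0.
Apply L'Hôpital: lim (7 - 7*cos(7*z))/(3*z^2), still 0/0.
Apply L'Hôpital: lim (49*sin(7*z))/(6*z), still 0/0.
After 3 applications of L'Hôpital's rule the quotient is (343*cos(7*z))/(6); substituting z = 0 gives 343/6.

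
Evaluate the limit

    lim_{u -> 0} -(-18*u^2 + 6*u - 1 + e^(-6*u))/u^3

Direct substitution gives 0/0.
Apply L'Hôpital: lim (-36*u + 6 - 6*e^(-6*u))/(-3*u^2), still 0/0.
Apply L'Hôpital: lim (-36 + 36*e^(-6*u))/(-6*u), still 0/0.
After 3 applications of L'Hôpital's rule the quotient is (-216*e^(-6*u))/(-6); substituting u = 0 gives 36.

36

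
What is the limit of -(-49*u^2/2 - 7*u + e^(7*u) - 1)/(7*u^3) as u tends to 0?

-49/6

Direct substitution gives 0/0.
Apply L'Hôpital: lim (-49*u + 7*e^(7*u) - 7)/(-21*u^2), still 0/0.
Apply L'Hôpital: lim (49*e^(7*u) - 49)/(-42*u), still 0/0.
After 3 applications of L'Hôpital's rule the quotient is (343*e^(7*u))/(-42); substituting u = 0 gives -49/6.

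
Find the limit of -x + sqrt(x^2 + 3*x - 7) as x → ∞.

This has the form ∞ − ∞. Multiply and divide by the conjugate √(x^2 + 3*x - 7) + x.
That gives (3x - 7) / (√(x^2 + 3*x - 7) + x).
Divide numerator and denominator by x: the limit is 3/(2·1) = 3/2.

3/2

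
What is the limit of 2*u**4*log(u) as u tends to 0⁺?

0

This is a 0·(−∞) form. Rewrite as 2·ln(u) / u^(−4) and apply L'Hôpital:
the derivative quotient is 2·(1/u) / (−4·u^(−5)) = (-2/4)·u^4 → 0.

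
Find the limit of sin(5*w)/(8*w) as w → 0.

Substitution gives 0/0.
Write it as (5/8)·sin(5w)/(5w); since sin(u)/u → 1, the limit is 5/8.

5/8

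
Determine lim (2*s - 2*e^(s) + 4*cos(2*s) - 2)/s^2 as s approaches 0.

-9

Substitution gives 0/0; apply L'Hôpital's rule 2 times.
After differentiating numerator and denominator 2 times the quotient is (-2*e^(s) - 16*cos(2*s))/(2); at s = 0 this is -9.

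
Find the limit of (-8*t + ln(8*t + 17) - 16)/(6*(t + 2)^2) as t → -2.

Direct substitution gives 0/0.
Apply L'Hôpital: lim (-8 + 8/(8*t + 17))/(12*t + 24), still 0/0.
After 2 applications of L'Hôpital's rule the quotient is (-64/(8*t + 17)^2)/(12); substituting t = -2 gives -16/3.

-16/3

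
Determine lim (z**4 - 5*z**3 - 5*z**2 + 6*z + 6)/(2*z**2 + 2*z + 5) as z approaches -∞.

∞

The numerator has higher degree (4 > 2); the quotient behaves like (1/(2))·z^2 for large |z|.
As z → −∞ this diverges to ∞.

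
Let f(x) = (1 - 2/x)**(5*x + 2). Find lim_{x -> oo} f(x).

Let L be the limit and take ln: ln L = lim (5x + 2)·ln(1 - 2/x) = lim (5x + 2)·(-2/x + O(1/x²)) = -10.
Hence L = e^(-10).

e^(-10)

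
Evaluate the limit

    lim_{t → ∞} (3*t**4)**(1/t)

Base → ∞ and exponent → 0: an ∞^0 form.
Take logs: (1/t)·ln(3·t^4) = (ln 3 + 4·ln t)/t → 0.
So the limit is e^0 = 1.

1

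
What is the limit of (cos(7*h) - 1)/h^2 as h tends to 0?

Direct substitution gives 0/0.
Apply L'Hôpital: lim (-7*sin(7*h))/(2*h), still 0/0.
After 2 applications of L'Hôpital's rule the quotient is (-49*cos(7*h))/(2); substituting h = 0 gives -49/2.

-49/2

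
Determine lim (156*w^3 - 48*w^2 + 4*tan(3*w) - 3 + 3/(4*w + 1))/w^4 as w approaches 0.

Substitution gives 0/0; apply L'Hôpital's rule 4 times.
After differentiating numerator and denominator 4 times the quotient is (7776*tan(3*w)^3/cos(3*w)^2 + 5184*tan(3*w)/cos(3*w)^2 + 18432/(4*w + 1)^5)/(24); at w = 0 this is 768.

768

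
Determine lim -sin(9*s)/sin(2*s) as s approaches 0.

Substitution gives 0/0.
Divide numerator and denominator by s: sin(9s)/s → 9 and sin(2s)/s → 2, so the limit is -1·9/2 = -9/2.

-9/2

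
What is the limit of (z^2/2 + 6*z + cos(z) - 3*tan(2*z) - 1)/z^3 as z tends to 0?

-8

Substitution gives 0/0 (the numerator vanishes to order 3).
Expand each term to order z^3: the coefficient of z^3 in cos(z) is 0 and in -3·tan(2z) is -8.
Lower-order terms cancel with the polynomial part, so the numerator is (-8)·z^3 + o(z^3), and the limit is (-8)/(1) = -8.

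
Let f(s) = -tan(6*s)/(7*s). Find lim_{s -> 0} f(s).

Substitution gives 0/0.
Since tan(u)/u → 1 as u → 0, tan(6s)/(6s) → 1 and the limit is 6/(-7) = -6/7.

-6/7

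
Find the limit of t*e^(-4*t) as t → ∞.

Write as t^1/e^{4t}, an ∞/∞ form.
Exponential growth dominates any polynomial, so repeated L'Hôpital (or the standard result) gives 0.

0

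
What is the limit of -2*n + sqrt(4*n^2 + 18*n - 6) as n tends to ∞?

An ∞ − ∞ form. Rationalising with the conjugate, the difference becomes (18n - 6) / (√(4*n^2 + 18*n - 6) + 2n).
For large n the denominator behaves like 2·2n, so the quotient tends to 18/4 = 9/2.

9/2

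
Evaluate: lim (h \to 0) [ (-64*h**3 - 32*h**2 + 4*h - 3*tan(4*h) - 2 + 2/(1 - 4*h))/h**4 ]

Substitution gives 0/0 (the numerator vanishes to order 4).
Expand each term to order h^4: the coefficient of h^4 in -3·tan(4h) is 0 and in 2·1/(1 - 4h) is 512.
Lower-order terms cancel with the polynomial part, so the numerator is (512)·h^4 + o(h^4), and the limit is (512)/(1) = 512.

512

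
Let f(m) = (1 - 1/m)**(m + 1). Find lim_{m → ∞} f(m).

The base → 1 and the exponent → ∞: a 1^∞ form.
Take logarithms: (m + 1)·ln(1 - 1/m). Since ln(1+u) ~ u for small u, this behaves like (m)·(-1/m) → -1.
So the limit is e^(-1).

e^(-1)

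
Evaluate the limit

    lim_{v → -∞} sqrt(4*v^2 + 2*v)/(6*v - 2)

For large |v|, √(4*v^2 + 2*v) ≈ √4·|v| and the denominator ≈ 6v.
Since v → −∞, |v| = −v, giving −√4/(6) = -1/3.

-1/3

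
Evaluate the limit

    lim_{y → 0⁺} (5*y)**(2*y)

1

Base → 0⁺ and exponent → 0⁺: a 0^0 form.
Take logs: 2y·ln(5y). This is 0·(−∞); rewriting as ln(5y)/(1/(2y)) and applying L'Hôpital gives 0.
Hence the limit is e^0 = 1.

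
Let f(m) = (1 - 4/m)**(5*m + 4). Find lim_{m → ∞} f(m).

Let L be the limit and take ln: ln L = lim (5m + 4)·ln(1 - 4/m) = lim (5m + 4)·(-4/m + O(1/m²)) = -20.
Hence L = e^(-20).

e^(-20)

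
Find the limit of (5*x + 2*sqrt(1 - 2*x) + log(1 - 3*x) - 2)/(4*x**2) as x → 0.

Substitution gives 0/0 (the numerator vanishes to order 2).
Expand each term to order x^2: the coefficient of x^2 in 2·√(1 - 2x) is -1 and in ln(1 - 3x) is -9/2.
Lower-order terms cancel with the polynomial part, so the numerator is (-11/2)·x^2 + o(x^2), and the limit is (-11/2)/(4) = -11/8.

-11/8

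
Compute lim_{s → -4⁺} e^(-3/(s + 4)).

0

As s → -4⁺, -3/(s + 4) → −∞, so e^(-3/(s + 4)) → 0.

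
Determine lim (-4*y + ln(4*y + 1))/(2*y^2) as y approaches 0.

-4

Direct substitution gives 0/0.
Apply L'Hôpital: lim (-4 + 4/(4*y + 1))/(4*y), still 0/0.
After 2 applications of L'Hôpital's rule the quotient is (-16/(4*y + 1)^2)/(4); substituting y = 0 gives -4.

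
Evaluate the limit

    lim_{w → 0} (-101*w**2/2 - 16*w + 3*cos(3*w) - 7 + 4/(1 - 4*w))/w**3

Substitution gives 0/0 (the numerator vanishes to order 3).
Expand each term to order w^3: the coefficient of w^3 in 4·1/(1 - 4w) is 256 and in 3·cos(3w) is 0.
Lower-order terms cancel with the polynomial part, so the numerator is (256)·w^3 + o(w^3), and the limit is (256)/(1) = 256.

256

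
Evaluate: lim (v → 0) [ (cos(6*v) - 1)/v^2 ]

-18

Direct substitution gives 0/0.
Apply L'Hôpital: lim (-6*sin(6*v))/(2*v), still 0/0.
After 2 applications of L'Hôpital's rule the quotient is (-36*cos(6*v))/(2); substituting v = 0 gives -18.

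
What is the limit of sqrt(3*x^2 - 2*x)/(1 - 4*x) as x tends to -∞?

For large |x|, √(3*x^2 - 2*x) ≈ √3·|x| and the denominator ≈ -4x.
Since x → −∞, |x| = −x, giving −√3/(-4) = √(3)/4.

√(3)/4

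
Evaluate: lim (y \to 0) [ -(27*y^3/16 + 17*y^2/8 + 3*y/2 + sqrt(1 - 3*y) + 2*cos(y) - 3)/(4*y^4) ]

Substitution gives 0/0 (the numerator vanishes to order 4).
Expand each term to order y^4: the coefficient of y^4 in √(1 - 3y) is -405/128 and in 2·cos(y) is 1/12.
Lower-order terms cancel with the polynomial part, so the numerator is (-1183/384)·y^4 + o(y^4), and the limit is (-1183/384)/(-4) = 1183/1536.

1183/1536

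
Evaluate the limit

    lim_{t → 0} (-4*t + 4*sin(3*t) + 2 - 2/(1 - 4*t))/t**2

Substitution gives 0/0; apply L'Hôpital's rule 2 times.
After differentiating numerator and denominator 2 times the quotient is (-36*sin(3*t) + 64/(4*t - 1)^3)/(2); at t = 0 this is -32.

-32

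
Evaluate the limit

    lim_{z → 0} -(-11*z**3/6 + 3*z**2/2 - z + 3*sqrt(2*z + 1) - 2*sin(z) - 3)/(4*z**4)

15/32

Substitution gives 0/0; apply L'Hôpital's rule 4 times.
After differentiating numerator and denominator 4 times the quotient is (-2*sin(z) - 45/(2*z + 1)^(7/2))/(-96); at z = 0 this is 15/32.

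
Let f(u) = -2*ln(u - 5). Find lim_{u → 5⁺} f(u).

∞

As u → 5⁺, u - 5 → 0⁺ and ln(u - 5) → −∞.
Multiplying by -2 gives ∞.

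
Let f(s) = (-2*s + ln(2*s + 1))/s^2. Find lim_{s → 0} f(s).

-2

Direct substitution gives 0/0.
Apply L'Hôpital: lim (-2 + 2/(2*s + 1))/(2*s), still 0/0.
After 2 applications of L'Hôpital's rule the quotient is (-4/(2*s + 1)^2)/(2); substituting s = 0 gives -2.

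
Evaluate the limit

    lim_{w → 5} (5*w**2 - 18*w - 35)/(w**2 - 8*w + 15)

16

At w = 5 both the top and bottom vanish — a removable singularity. Factoring out (w - 5) from each leaves (5*w + 7)/(w - 3), which at w = 5 equals 16.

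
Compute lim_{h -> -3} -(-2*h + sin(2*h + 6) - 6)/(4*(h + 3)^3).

Direct substitution gives 0/0.
Apply L'Hôpital: lim (2*cos(2*h + 6) - 2)/(-12*(h + 3)^2), still 0/0.
Apply L'Hôpital: lim (-4*sin(2*h + 6))/(-24*h - 72), still 0/0.
After 3 applications of L'Hôpital's rule the quotient is (-8*cos(2*h + 6))/(-24); substituting h = -3 gives 1/3.

1/3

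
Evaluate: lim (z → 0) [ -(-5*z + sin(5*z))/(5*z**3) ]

25/6

Direct substitution gives 0/0.
Apply L'Hôpital: lim (5*cos(5*z) - 5)/(-15*z^2), still 0/0.
Apply L'Hôpital: lim (-25*sin(5*z))/(-30*z), still 0/0.
After 3 applications of L'Hôpital's rule the quotient is (-125*cos(5*z))/(-30); substituting z = 0 gives 25/6.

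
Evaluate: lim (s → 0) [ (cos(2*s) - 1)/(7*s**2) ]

-2/7

Direct substitution gives 0/0.
Apply L'Hôpital: lim (-2*sin(2*s))/(14*s), still 0/0.
After 2 applications of L'Hôpital's rule the quotient is (-4*cos(2*s))/(14); substituting s = 0 gives -2/7.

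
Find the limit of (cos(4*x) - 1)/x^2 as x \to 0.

-8

Direct substitution gives 0/0.
Apply L'Hôpital: lim (-4*sin(4*x))/(2*x), still 0/0.
After 2 applications of L'Hôpital's rule the quotient is (-16*cos(4*x))/(2); substituting x = 0 gives -8.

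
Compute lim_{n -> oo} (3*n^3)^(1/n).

Base → ∞ and exponent → 0: an ∞^0 form.
Take logs: (1/n)·ln(3·n^3) = (ln 3 + 3·ln n)/n → 0.
So the limit is e^0 = 1.

1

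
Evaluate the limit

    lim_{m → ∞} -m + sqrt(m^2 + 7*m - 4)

7/2

An ∞ − ∞ form. Rationalising with the conjugate, the difference becomes (7m - 4) / (√(m^2 + 7*m - 4) + m).
For large m the denominator behaves like 2·m, so the quotient tends to 7/2 = 7/2.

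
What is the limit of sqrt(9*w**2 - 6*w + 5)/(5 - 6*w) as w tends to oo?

For large |w|, √(9*w^2 - 6*w + 5) ≈ √9·|w| and the denominator ≈ -6w.
Since w → +∞, |w| = w, giving √9/(-6) = -1/2.

-1/2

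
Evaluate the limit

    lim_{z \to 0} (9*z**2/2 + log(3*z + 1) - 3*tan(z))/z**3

Substitution gives 0/0 (the numerator vanishes to order 3).
Expand each term to order z^3: the coefficient of z^3 in -3·tan(z) is -1 and in ln(1 + 3z) is 9.
Lower-order terms cancel with the polynomial part, so the numerator is (8)·z^3 + o(z^3), and the limit is (8)/(1) = 8.

8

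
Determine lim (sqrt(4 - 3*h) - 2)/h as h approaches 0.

-3/4

Substitution gives 0/0. Multiply numerator and denominator by the conjugate √(4 - 3h) + √4.
The numerator becomes (4 - 3h) − 4 = -3h, so the expression simplifies to -3/(√(4 - 3h) + √4).
Letting h → 0 gives -3/(2√4) = -3/4.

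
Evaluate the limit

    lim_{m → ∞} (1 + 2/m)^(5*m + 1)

The base → 1 and the exponent → ∞: a 1^∞ form.
Take logarithms: (5m + 1)·ln(1 + 2/m). Since ln(1+u) ~ u for small u, this behaves like (5m)·(2/m) → 10.
So the limit is e^(10).

e^(10)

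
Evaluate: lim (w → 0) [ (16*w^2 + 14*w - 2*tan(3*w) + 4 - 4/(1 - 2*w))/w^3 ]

Substitution gives 0/0 (the numerator vanishes to order 3).
Expand each term to order w^3: the coefficient of w^3 in -4·1/(1 - 2w) is -32 and in -2·tan(3w) is -18.
Lower-order terms cancel with the polynomial part, so the numerator is (-50)·w^3 + o(w^3), and the limit is (-50)/(1) = -50.

-50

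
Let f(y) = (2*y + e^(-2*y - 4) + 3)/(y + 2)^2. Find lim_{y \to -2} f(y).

2

Direct substitution gives 0/0.
Apply L'Hôpital: lim (2 - 2*e^(-2*y - 4))/(2*y + 4), still 0/0.
After 2 applications of L'Hôpital's rule the quotient is (4*e^(-2*y - 4))/(2); substituting y = -2 gives 2.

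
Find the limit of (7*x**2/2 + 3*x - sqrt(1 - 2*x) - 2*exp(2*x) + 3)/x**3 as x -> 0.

-13/6

Substitution gives 0/0; apply L'Hôpital's rule 3 times.
After differentiating numerator and denominator 3 times the quotient is (-16*e^(2*x) + 3/(1 - 2*x)^(5/2))/(6); at x = 0 this is -13/6.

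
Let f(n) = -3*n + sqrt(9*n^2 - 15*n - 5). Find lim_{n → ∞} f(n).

-5/2

An ∞ − ∞ form. Rationalising with the conjugate, the difference becomes (-15n - 5) / (√(9*n^2 - 15*n - 5) + 3n).
For large n the denominator behaves like 2·3n, so the quotient tends to -15/6 = -5/2.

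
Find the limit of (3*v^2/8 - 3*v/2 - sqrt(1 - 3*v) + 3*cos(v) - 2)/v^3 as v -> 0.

27/16

Substitution gives 0/0 (the numerator vanishes to order 3).
Expand each term to order v^3: the coefficient of v^3 in −√(1 - 3v) is 27/16 and in 3·cos(v) is 0.
Lower-order terms cancel with the polynomial part, so the numerator is (27/16)·v^3 + o(v^3), and the limit is (27/16)/(1) = 27/16.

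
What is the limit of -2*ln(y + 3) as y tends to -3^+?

As y → -3⁺, y + 3 → 0⁺ and ln(y + 3) → −∞.
Multiplying by -2 gives ∞.

∞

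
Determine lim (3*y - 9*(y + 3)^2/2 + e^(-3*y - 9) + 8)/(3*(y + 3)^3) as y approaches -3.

-3/2

Direct substitution gives 0/0.
Apply L'Hôpital: lim (-9*y - 3*e^(-3*y - 9) - 24)/(9*(y + 3)^2), still 0/0.
Apply L'Hôpital: lim (9*e^(-3*y - 9) - 9)/(18*y + 54), still 0/0.
After 3 applications of L'Hôpital's rule the quotient is (-27*e^(-3*y - 9))/(18); substituting y = -3 gives -3/2.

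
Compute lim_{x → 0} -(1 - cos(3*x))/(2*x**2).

-9/4

Substitution gives 0/0.
Use (1 − cos u)/u² → 1/2 with u = 3x: the limit is 3²/(2·(-2)) = -9/4.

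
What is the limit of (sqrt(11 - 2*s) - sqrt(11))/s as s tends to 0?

A 0/0 form; rationalise with √(11 - 2s) + √11. This collapses the numerator to -2s, leaving -2/(√(11 - 2s) + √11) → -2/(2√11) = -√(11)/11.

-√(11)/11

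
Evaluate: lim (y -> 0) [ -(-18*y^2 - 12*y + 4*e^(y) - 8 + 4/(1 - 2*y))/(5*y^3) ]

-98/15

Substitution gives 0/0; apply L'Hôpital's rule 3 times.
After differentiating numerator and denominator 3 times the quotient is (4*e^(y) + 192/(2*y - 1)^4)/(-30); at y = 0 this is -98/15.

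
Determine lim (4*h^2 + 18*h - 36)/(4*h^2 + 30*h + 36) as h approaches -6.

5/3

Direct substitution gives 0/0, so factor. Both numerator and denominator have (h + 6) as a factor.
After cancelling, the expression reduces to (4*h - 6)/(4*h + 6).
Substituting h = -6 gives 5/3.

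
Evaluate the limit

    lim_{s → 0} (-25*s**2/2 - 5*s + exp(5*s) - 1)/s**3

Direct substitution gives 0/0.
Apply L'Hôpital: lim (-25*s + 5*e^(5*s) - 5)/(3*s^2), still 0/0.
Apply L'Hôpital: lim (25*e^(5*s) - 25)/(6*s), still 0/0.
After 3 applications of L'Hôpital's rule the quotient is (125*e^(5*s))/(6); substituting s = 0 gives 125/6.

125/6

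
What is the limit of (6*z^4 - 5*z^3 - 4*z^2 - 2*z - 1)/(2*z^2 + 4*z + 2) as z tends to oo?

The numerator has higher degree (4 > 2); the quotient behaves like (6/(2))·z^2 for large |z|.
As z → +∞ this diverges to ∞.

∞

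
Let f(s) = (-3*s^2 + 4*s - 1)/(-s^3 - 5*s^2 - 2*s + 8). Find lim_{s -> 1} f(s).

Direct substitution gives 0/0, so factor. Both numerator and denominator have (s - 1) as a factor.
After cancelling, the expression reduces to (1 - 3*s)/(-s^2 - 6*s - 8).
Substituting s = 1 gives 2/15.

2/15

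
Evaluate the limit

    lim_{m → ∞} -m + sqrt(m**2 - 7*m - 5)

-7/2

An ∞ − ∞ form. Rationalising with the conjugate, the difference becomes (-7m - 5) / (√(m^2 - 7*m - 5) + m).
For large m the denominator behaves like 2·m, so the quotient tends to -7/2 = -7/2.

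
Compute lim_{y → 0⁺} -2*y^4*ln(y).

This is a 0·(−∞) form. Rewrite as -2·ln(y) / y^(−4) and apply L'Hôpital:
the derivative quotient is -2·(1/y) / (−4·y^(−5)) = (2/4)·y^4 → 0.

0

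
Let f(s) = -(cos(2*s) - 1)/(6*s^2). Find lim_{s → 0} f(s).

Direct substitution gives 0/0.
Apply L'Hôpital: lim (-2*sin(2*s))/(-12*s), still 0/0.
After 2 applications of L'Hôpital's rule the quotient is (-4*cos(2*s))/(-12); substituting s = 0 gives 1/3.

1/3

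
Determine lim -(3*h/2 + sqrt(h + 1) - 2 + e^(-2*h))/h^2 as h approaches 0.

Substitution gives 0/0 (the numerator vanishes to order 2).
Expand each term to order h^2: the coefficient of h^2 in e^(-2h) is 2 and in √(1 + h) is -1/8.
Lower-order terms cancel with the polynomial part, so the numerator is (15/8)·h^2 + o(h^2), and the limit is (15/8)/(-1) = -15/8.

-15/8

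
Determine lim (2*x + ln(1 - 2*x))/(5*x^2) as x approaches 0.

Direct substitution gives 0/0.
Apply L'Hôpital: lim (2 - 2/(1 - 2*x))/(10*x), still 0/0.
After 2 applications of L'Hôpital's rule the quotient is (-4/(1 - 2*x)^2)/(10); substituting x = 0 gives -2/5.

-2/5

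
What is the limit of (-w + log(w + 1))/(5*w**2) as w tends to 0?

Direct substitution gives 0/0.
Apply L'Hôpital: lim (-1 + 1/(w + 1))/(10*w), still 0/0.
After 2 applications of L'Hôpital's rule the quotient is (-1/(w + 1)^2)/(10); substituting w = 0 gives -1/10.

-1/10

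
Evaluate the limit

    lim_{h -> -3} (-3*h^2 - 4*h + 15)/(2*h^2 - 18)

Since h = -3 makes numerator and denominator zero, (h + 3) divides both.
Cancelling it gives (5 - 3*h)/(2*h - 6); now plug in h = -3 to get -7/6.

-7/6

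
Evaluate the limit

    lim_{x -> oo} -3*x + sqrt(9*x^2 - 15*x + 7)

-5/2

This has the form ∞ − ∞. Multiply and divide by the conjugate √(9*x^2 - 15*x + 7) + 3x.
That gives (-15x + 7) / (√(9*x^2 - 15*x + 7) + 3x).
Divide numerator and denominator by x: the limit is -15/(2·3) = -5/2.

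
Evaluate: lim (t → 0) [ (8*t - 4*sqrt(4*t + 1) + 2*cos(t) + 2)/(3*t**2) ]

Substitution gives 0/0; apply L'Hôpital's rule 2 times.
After differentiating numerator and denominator 2 times the quotient is (-2*cos(t) + 16/(4*t + 1)^(3/2))/(6); at t = 0 this is 7/3.

7/3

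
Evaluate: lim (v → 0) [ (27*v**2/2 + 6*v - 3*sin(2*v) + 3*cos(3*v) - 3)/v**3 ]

4

Substitution gives 0/0 (the numerator vanishes to order 3).
Expand each term to order v^3: the coefficient of v^3 in -3·sin(2v) is 4 and in 3·cos(3v) is 0.
Lower-order terms cancel with the polynomial part, so the numerator is (4)·v^3 + o(v^3), and the limit is (4)/(1) = 4.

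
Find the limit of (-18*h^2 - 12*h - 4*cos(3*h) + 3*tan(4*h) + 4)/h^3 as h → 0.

Substitution gives 0/0 (the numerator vanishes to order 3).
Expand each term to order h^3: the coefficient of h^3 in -4·cos(3h) is 0 and in 3·tan(4h) is 64.
Lower-order terms cancel with the polynomial part, so the numerator is (64)·h^3 + o(h^3), and the limit is (64)/(1) = 64.

64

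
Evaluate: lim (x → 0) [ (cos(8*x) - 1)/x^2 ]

Direct substitution gives 0/0.
Apply L'Hôpital: lim (-8*sin(8*x))/(2*x), still 0/0.
After 2 applications of L'Hôpital's rule the quotient is (-64*cos(8*x))/(2); substituting x = 0 gives -32.

-32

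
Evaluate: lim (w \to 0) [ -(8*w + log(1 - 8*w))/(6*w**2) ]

Direct substitution gives 0/0.
Apply L'Hôpital: lim (8 - 8/(1 - 8*w))/(-12*w), still 0/0.
After 2 applications of L'Hôpital's rule the quotient is (-64/(1 - 8*w)^2)/(-12); substituting w = 0 gives 16/3.

16/3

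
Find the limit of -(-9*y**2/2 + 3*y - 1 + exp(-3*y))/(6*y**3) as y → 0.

Direct substitution gives 0/0.
Apply L'Hôpital: lim (-9*y + 3 - 3*e^(-3*y))/(-18*y^2), still 0/0.
Apply L'Hôpital: lim (-9 + 9*e^(-3*y))/(-36*y), still 0/0.
After 3 applications of L'Hôpital's rule the quotient is (-27*e^(-3*y))/(-36); substituting y = 0 gives 3/4.

3/4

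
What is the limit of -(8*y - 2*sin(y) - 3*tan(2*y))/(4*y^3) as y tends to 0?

23/12

Substitution gives 0/0 (the numerator vanishes to order 3).
Expand each term to order y^3: the coefficient of y^3 in -2·sin(y) is 1/3 and in -3·tan(2y) is -8.
Lower-order terms cancel with the polynomial part, so the numerator is (-23/3)·y^3 + o(y^3), and the limit is (-23/3)/(-4) = 23/12.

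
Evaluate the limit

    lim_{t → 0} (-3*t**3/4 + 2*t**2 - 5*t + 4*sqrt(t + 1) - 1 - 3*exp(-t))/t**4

-9/32

Substitution gives 0/0 (the numerator vanishes to order 4).
Expand each term to order t^4: the coefficient of t^4 in 4·√(1 + t) is -5/32 and in -3·e^(-t) is -1/8.
Lower-order terms cancel with the polynomial part, so the numerator is (-9/32)·t^4 + o(t^4), and the limit is (-9/32)/(1) = -9/32.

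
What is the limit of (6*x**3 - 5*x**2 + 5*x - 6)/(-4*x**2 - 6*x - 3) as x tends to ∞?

-∞

The numerator has higher degree (3 > 2); the quotient behaves like (6/(-4))·x^1 for large |x|.
As x → +∞ this diverges to -∞.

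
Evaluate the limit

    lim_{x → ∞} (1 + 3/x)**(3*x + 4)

e^(9)

Let L be the limit and take ln: ln L = lim (3x + 4)·ln(1 + 3/x) = lim (3x + 4)·(3/x + O(1/x²)) = 9.
Hence L = e^(9).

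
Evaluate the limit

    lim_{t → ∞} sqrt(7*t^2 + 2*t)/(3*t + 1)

√(7)/3

For large |t|, √(7*t^2 + 2*t) ≈ √7·|t| and the denominator ≈ 3t.
Since t → +∞, |t| = t, giving √7/(3) = √(7)/3.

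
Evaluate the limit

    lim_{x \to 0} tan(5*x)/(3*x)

Substitution gives 0/0.
Since tan(u)/u → 1 as u → 0, tan(5x)/(5x) → 1 and the limit is 5/3.

5/3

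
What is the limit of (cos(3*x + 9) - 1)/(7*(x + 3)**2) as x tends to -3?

Direct substitution gives 0/0.
Apply L'Hôpital: lim (-3*sin(3*x + 9))/(14*x + 42), still 0/0.
After 2 applications of L'Hôpital's rule the quotient is (-9*cos(3*x + 9))/(14); substituting x = -3 gives -9/14.

-9/14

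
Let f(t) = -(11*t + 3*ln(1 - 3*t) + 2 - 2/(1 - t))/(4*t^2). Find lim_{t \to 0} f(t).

31/8

Substitution gives 0/0; apply L'Hôpital's rule 2 times.
After differentiating numerator and denominator 2 times the quotient is (-27/(3*t - 1)^2 + 4/(t - 1)^3)/(-8); at t = 0 this is 31/8.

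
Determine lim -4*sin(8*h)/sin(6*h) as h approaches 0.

-16/3

Substitution gives 0/0.
Divide numerator and denominator by h: sin(8h)/h → 8 and sin(6h)/h → 6, so the limit is -4·8/6 = -16/3.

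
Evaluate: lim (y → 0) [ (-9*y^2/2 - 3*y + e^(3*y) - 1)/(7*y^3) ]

Direct substitution gives 0/0.
Apply L'Hôpital: lim (-9*y + 3*e^(3*y) - 3)/(21*y^2), still 0/0.
Apply L'Hôpital: lim (9*e^(3*y) - 9)/(42*y), still 0/0.
After 3 applications of L'Hôpital's rule the quotient is (27*e^(3*y))/(42); substituting y = 0 gives 9/14.

9/14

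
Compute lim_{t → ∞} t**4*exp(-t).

Write as t^4/e^{1t}, an ∞/∞ form.
Exponential growth dominates any polynomial, so repeated L'Hôpital (or the standard result) gives 0.

0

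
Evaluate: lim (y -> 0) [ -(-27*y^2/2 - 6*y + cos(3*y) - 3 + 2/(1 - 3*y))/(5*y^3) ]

-54/5

Substitution gives 0/0; apply L'Hôpital's rule 3 times.
After differentiating numerator and denominator 3 times the quotient is (27*sin(3*y) + 324/(3*y - 1)^4)/(-30); at y = 0 this is -54/5.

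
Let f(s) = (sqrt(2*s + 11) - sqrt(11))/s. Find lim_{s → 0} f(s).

√(11)/11

A 0/0 form; rationalise with √(11 + 2s) + √11. This collapses the numerator to 2s, leaving 2/(√(11 + 2s) + √11) → 2/(2√11) = √(11)/11.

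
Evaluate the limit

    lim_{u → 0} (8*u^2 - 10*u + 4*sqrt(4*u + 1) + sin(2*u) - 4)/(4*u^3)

11/3

Substitution gives 0/0; apply L'Hôpital's rule 3 times.
After differentiating numerator and denominator 3 times the quotient is (-8*cos(2*u) + 96/(4*u + 1)^(5/2))/(24); at u = 0 this is 11/3.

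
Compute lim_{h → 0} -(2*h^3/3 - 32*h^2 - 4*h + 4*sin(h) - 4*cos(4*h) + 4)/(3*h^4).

128/9

Substitution gives 0/0 (the numerator vanishes to order 4).
Expand each term to order h^4: the coefficient of h^4 in 4·sin(h) is 0 and in -4·cos(4h) is -128/3.
Lower-order terms cancel with the polynomial part, so the numerator is (-128/3)·h^4 + o(h^4), and the limit is (-128/3)/(-3) = 128/9.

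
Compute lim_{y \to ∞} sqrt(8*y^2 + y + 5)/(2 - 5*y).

-2*√(2)/5

For large |y|, √(8*y^2 + y + 5) ≈ √8·|y| and the denominator ≈ -5y.
Since y → +∞, |y| = y, giving √8/(-5) = -2*√(2)/5.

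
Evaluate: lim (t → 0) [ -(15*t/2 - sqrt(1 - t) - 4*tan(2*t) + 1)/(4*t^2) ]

-1/32

Substitution gives 0/0 (the numerator vanishes to order 2).
Expand each term to order t^2: the coefficient of t^2 in -4·tan(2t) is 0 and in −√(1 - t) is 1/8.
Lower-order terms cancel with the polynomial part, so the numerator is (1/8)·t^2 + o(t^2), and the limit is (1/8)/(-4) = -1/32.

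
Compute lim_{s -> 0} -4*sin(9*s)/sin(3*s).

Substitution gives 0/0.
Divide numerator and denominator by s: sin(9s)/s → 9 and sin(3s)/s → 3, so the limit is -4·9/3 = -12.

-12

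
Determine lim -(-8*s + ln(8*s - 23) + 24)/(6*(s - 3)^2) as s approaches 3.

Direct substitution gives 0/0.
Apply L'Hôpital: lim (-8 + 8/(8*s - 23))/(36 - 12*s), still 0/0.
After 2 applications of L'Hôpital's rule the quotient is (-64/(8*s - 23)^2)/(-12); substituting s = 3 gives 16/3.

16/3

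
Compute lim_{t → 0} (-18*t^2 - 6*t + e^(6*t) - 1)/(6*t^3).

6

Direct substitution gives 0/0.
Apply L'Hôpital: lim (-36*t + 6*e^(6*t) - 6)/(18*t^2), still 0/0.
Apply L'Hôpital: lim (36*e^(6*t) - 36)/(36*t), still 0/0.
After 3 applications of L'Hôpital's rule the quotient is (216*e^(6*t))/(36); substituting t = 0 gives 6.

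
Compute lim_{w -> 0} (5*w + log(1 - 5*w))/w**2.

-25/2

Direct substitution gives 0/0.
Apply L'Hôpital: lim (5 - 5/(1 - 5*w))/(2*w), still 0/0.
After 2 applications of L'Hôpital's rule the quotient is (-25/(1 - 5*w)^2)/(2); substituting w = 0 gives -25/2.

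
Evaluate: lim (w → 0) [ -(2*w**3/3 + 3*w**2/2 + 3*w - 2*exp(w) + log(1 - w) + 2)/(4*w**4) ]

Substitution gives 0/0; apply L'Hôpital's rule 4 times.
After differentiating numerator and denominator 4 times the quotient is (-2*e^(w) - 6/(w - 1)^4)/(-96); at w = 0 this is 1/12.

1/12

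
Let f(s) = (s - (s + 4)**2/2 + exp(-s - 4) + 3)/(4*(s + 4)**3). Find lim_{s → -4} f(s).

Direct substitution gives 0/0.
Apply L'Hôpital: lim (-s - e^(-s - 4) - 3)/(12*(s + 4)^2), still 0/0.
Apply L'Hôpital: lim (e^(-s - 4) - 1)/(24*s + 96), still 0/0.
After 3 applications of L'Hôpital's rule the quotient is (-e^(-s - 4))/(24); substituting s = -4 gives -1/24.

-1/24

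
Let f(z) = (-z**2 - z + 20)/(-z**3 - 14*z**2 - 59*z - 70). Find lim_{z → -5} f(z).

3/2

Direct substitution gives 0/0, so factor. Both numerator and denominator have (z + 5) as a factor.
After cancelling, the expression reduces to (4 - z)/(-z^2 - 9*z - 14).
Substituting z = -5 gives 3/2.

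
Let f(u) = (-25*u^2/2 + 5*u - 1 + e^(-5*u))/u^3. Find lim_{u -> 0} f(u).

Direct substitution gives 0/0.
Apply L'Hôpital: lim (-25*u + 5 - 5*e^(-5*u))/(3*u^2), still 0/0.
Apply L'Hôpital: lim (-25 + 25*e^(-5*u))/(6*u), still 0/0.
After 3 applications of L'Hôpital's rule the quotient is (-125*e^(-5*u))/(6); substituting u = 0 gives -125/6.

-125/6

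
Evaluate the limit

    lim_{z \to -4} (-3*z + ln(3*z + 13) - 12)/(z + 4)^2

Direct substitution gives 0/0.
Apply L'Hôpital: lim (-3 + 3/(3*z + 13))/(2*z + 8), still 0/0.
After 2 applications of L'Hôpital's rule the quotient is (-9/(3*z + 13)^2)/(2); substituting z = -4 gives -9/2.

-9/2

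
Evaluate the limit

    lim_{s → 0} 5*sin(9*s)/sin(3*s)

15

Substitution gives 0/0.
Divide numerator and denominator by s: sin(9s)/s → 9 and sin(3s)/s → 3, so the limit is 5·9/3 = 15.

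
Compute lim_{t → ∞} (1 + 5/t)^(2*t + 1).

e^(10)

Write it as [(1 + 5/t)^t]^(2) · (1 + 5/t)^(1). The bracketed term tends to e^(5) and the second factor to 1, so the limit is e^(10).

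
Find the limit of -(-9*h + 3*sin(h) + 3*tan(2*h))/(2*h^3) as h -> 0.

Substitution gives 0/0; apply L'Hôpital's rule 3 times.
After differentiating numerator and denominator 3 times the quotient is (-3*cos(h) + 144*tan(2*h)^4 + 192*tan(2*h)^2 + 48)/(-12); at h = 0 this is -15/4.

-15/4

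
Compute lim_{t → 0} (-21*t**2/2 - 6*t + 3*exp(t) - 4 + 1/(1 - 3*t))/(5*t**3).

11/2

Substitution gives 0/0; apply L'Hôpital's rule 3 times.
After differentiating numerator and denominator 3 times the quotient is (3*e^(t) + 162/(3*t - 1)^4)/(30); at t = 0 this is 11/2.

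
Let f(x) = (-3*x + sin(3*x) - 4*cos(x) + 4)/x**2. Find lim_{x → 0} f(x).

2

Substitution gives 0/0 (the numerator vanishes to order 2).
Expand each term to order x^2: the coefficient of x^2 in -4·cos(x) is 2 and in sin(3x) is 0.
Lower-order terms cancel with the polynomial part, so the numerator is (2)·x^2 + o(x^2), and the limit is (2)/(1) = 2.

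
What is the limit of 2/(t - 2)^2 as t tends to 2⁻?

∞

As t → 2⁻, (t - 2) → 0⁻, so (t - 2)^2 → 0⁺ and 2/(t - 2)^2 → ∞.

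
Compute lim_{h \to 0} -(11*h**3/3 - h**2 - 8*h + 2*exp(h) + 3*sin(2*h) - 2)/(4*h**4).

Substitution gives 0/0 (the numerator vanishes to order 4).
Expand each term to order h^4: the coefficient of h^4 in 3·sin(2h) is 0 and in 2·e^(h) is 1/12.
Lower-order terms cancel with the polynomial part, so the numerator is (1/12)·h^4 + o(h^4), and the limit is (1/12)/(-4) = -1/48.

-1/48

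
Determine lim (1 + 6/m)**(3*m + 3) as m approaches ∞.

e^(18)

Write it as [(1 + 6/m)^m]^(3) · (1 + 6/m)^(3). The bracketed term tends to e^(6) and the second factor to 1, so the limit is e^(18).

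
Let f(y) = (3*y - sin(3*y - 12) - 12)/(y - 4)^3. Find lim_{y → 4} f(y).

9/2

Direct substitution gives 0/0.
Apply L'Hôpital: lim (3 - 3*cos(3*y - 12))/(3*(y - 4)^2), still 0/0.
Apply L'Hôpital: lim (9*sin(3*y - 12))/(6*y - 24), still 0/0.
After 3 applications of L'Hôpital's rule the quotient is (27*cos(3*y - 12))/(6); substituting y = 4 gives 9/2.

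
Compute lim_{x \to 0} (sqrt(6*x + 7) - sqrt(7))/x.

3*√(7)/7

Substitution gives 0/0. Multiply numerator and denominator by the conjugate √(7 + 6x) + √7.
The numerator becomes (7 + 6x) − 7 = 6x, so the expression simplifies to 6/(√(7 + 6x) + √7).
Letting x → 0 gives 6/(2√7) = 3*√(7)/7.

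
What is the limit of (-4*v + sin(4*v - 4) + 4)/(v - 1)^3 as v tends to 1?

-32/3

Direct substitution gives 0/0.
Apply L'Hôpital: lim (4*cos(4*v - 4) - 4)/(3*(v - 1)^2), still 0/0.
Apply L'Hôpital: lim (-16*sin(4*v - 4))/(6*v - 6), still 0/0.
After 3 applications of L'Hôpital's rule the quotient is (-64*cos(4*v - 4))/(6); substituting v = 1 gives -32/3.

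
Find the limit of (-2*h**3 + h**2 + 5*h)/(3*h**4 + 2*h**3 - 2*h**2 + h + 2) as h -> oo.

0

The denominator has degree 4 and the numerator degree 3. Dividing numerator and denominator by h^4 sends every term to 0 except the leading denominator term, so the limit is 0.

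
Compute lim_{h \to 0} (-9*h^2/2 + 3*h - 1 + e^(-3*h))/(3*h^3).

Direct substitution gives 0/0.
Apply L'Hôpital: lim (-9*h + 3 - 3*e^(-3*h))/(9*h^2), still 0/0.
Apply L'Hôpital: lim (-9 + 9*e^(-3*h))/(18*h), still 0/0.
After 3 applications of L'Hôpital's rule the quotient is (-27*e^(-3*h))/(18); substituting h = 0 gives -3/2.

-3/2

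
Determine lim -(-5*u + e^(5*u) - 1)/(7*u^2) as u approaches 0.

Direct substitution gives 0/0.
Apply L'Hôpital: lim (5*e^(5*u) - 5)/(-14*u), still 0/0.
After 2 applications of L'Hôpital's rule the quotient is (25*e^(5*u))/(-14); substituting u = 0 gives -25/14.

-25/14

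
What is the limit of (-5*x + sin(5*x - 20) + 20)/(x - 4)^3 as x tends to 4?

Direct substitution gives 0/0.
Apply L'Hôpital: lim (5*cos(5*x - 20) - 5)/(3*(x - 4)^2), still 0/0.
Apply L'Hôpital: lim (-25*sin(5*x - 20))/(6*x - 24), still 0/0.
After 3 applications of L'Hôpital's rule the quotient is (-125*cos(5*x - 20))/(6); substituting x = 4 gives -125/6.

-125/6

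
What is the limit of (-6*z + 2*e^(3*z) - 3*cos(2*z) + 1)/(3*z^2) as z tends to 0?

5

Substitution gives 0/0; apply L'Hôpital's rule 2 times.
After differentiating numerator and denominator 2 times the quotient is (18*e^(3*z) + 12*cos(2*z))/(6); at z = 0 this is 5.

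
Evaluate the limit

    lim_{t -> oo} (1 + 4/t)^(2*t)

e^(8)

Write it as [(1 + 4/t)^t]^(2) · (1 + 4/t)^(0). The bracketed term tends to e^(4) and the second factor to 1, so the limit is e^(8).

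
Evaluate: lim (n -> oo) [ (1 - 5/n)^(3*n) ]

e^(-15)

Let L be the limit and take ln: ln L = lim (3n)·ln(1 - 5/n) = lim (3n)·(-5/n + O(1/n²)) = -15.
Hence L = e^(-15).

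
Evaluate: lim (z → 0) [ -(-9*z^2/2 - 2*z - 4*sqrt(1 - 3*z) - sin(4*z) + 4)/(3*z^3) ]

-209/36

Substitution gives 0/0; apply L'Hôpital's rule 3 times.
After differentiating numerator and denominator 3 times the quotient is (64*cos(4*z) + 81/(2*(1 - 3*z)^(5/2)))/(-18); at z = 0 this is -209/36.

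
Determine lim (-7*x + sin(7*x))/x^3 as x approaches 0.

-343/6

Direct substitution gives 0/0.
Apply L'Hôpital: lim (7*cos(7*x) - 7)/(3*x^2), still 0/0.
Apply L'Hôpital: lim (-49*sin(7*x))/(6*x), still 0/0.
After 3 applications of L'Hôpital's rule the quotient is (-343*cos(7*x))/(6); substituting x = 0 gives -343/6.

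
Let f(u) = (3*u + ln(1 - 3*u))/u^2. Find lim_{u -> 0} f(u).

-9/2

Direct substitution gives 0/0.
Apply L'Hôpital: lim (3 - 3/(1 - 3*u))/(2*u), still 0/0.
After 2 applications of L'Hôpital's rule the quotient is (-9/(1 - 3*u)^2)/(2); substituting u = 0 gives -9/2.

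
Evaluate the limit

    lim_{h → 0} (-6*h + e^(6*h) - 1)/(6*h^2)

3

Direct substitution gives 0/0.
Apply L'Hôpital: lim (6*e^(6*h) - 6)/(12*h), still 0/0.
After 2 applications of L'Hôpital's rule the quotient is (36*e^(6*h))/(12); substituting h = 0 gives 3.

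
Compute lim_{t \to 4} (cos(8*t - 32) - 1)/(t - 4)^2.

-32

Direct substitution gives 0/0.
Apply L'Hôpital: lim (-8*sin(8*t - 32))/(2*t - 8), still 0/0.
After 2 applications of L'Hôpital's rule the quotient is (-64*cos(8*t - 32))/(2); substituting t = 4 gives -32.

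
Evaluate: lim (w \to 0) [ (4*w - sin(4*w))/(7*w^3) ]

32/21

Direct substitution gives 0/0.
Apply L'Hôpital: lim (4 - 4*cos(4*w))/(21*w^2), still 0/0.
Apply L'Hôpital: lim (16*sin(4*w))/(42*w), still 0/0.
After 3 applications of L'Hôpital's rule the quotient is (64*cos(4*w))/(42); substituting w = 0 gives 32/21.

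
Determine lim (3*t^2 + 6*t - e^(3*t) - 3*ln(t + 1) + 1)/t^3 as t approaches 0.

Substitution gives 0/0; apply L'Hôpital's rule 3 times.
After differentiating numerator and denominator 3 times the quotient is (-27*e^(3*t) - 6/(t + 1)^3)/(6); at t = 0 this is -11/2.

-11/2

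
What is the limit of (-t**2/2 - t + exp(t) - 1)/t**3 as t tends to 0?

1/6

Direct substitution gives 0/0.
Apply L'Hôpital: lim (-t + e^(t) - 1)/(3*t^2), still 0/0.
Apply L'Hôpital: lim (e^(t) - 1)/(6*t), still 0/0.
After 3 applications of L'Hôpital's rule the quotient is (e^(t))/(6); substituting t = 0 gives 1/6.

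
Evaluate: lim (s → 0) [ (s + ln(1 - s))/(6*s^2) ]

Direct substitution gives 0/0.
Apply L'Hôpital: lim (1 - 1/(1 - s))/(12*s), still 0/0.
After 2 applications of L'Hôpital's rule the quotient is (-1/(1 - s)^2)/(12); substituting s = 0 gives -1/12.

-1/12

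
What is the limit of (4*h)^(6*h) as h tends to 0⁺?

Base → 0⁺ and exponent → 0⁺: a 0^0 form.
Take logs: 6h·ln(4h). This is 0·(−∞); rewriting as ln(4h)/(1/(6h)) and applying L'Hôpital gives 0.
Hence the limit is e^0 = 1.

1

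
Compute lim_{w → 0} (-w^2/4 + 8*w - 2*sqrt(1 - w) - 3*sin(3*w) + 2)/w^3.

Substitution gives 0/0 (the numerator vanishes to order 3).
Expand each term to order w^3: the coefficient of w^3 in -3·sin(3w) is 27/2 and in -2·√(1 - w) is 1/8.
Lower-order terms cancel with the polynomial part, so the numerator is (109/8)·w^3 + o(w^3), and the limit is (109/8)/(1) = 109/8.

109/8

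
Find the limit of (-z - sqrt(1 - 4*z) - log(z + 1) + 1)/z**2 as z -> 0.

Substitution gives 0/0 (the numerator vanishes to order 2).
Expand each term to order z^2: the coefficient of z^2 in −√(1 - 4z) is 2 and in −ln(1 + z) is 1/2.
Lower-order terms cancel with the polynomial part, so the numerator is (5/2)·z^2 + o(z^2), and the limit is (5/2)/(1) = 5/2.

5/2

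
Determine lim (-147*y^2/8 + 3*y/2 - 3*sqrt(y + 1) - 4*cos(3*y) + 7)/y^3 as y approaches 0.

Substitution gives 0/0; apply L'Hôpital's rule 3 times.
After differentiating numerator and denominator 3 times the quotient is (-108*sin(3*y) - 9/(8*(y + 1)^(5/2)))/(6); at y = 0 this is -3/16.

-3/16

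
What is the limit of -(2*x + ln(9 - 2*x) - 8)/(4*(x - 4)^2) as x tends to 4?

Direct substitution gives 0/0.
Apply L'Hôpital: lim (2 - 2/(9 - 2*x))/(32 - 8*x), still 0/0.
After 2 applications of L'Hôpital's rule the quotient is (-4/(9 - 2*x)^2)/(-8); substituting x = 4 gives 1/2.

1/2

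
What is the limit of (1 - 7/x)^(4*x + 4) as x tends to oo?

The base → 1 and the exponent → ∞: a 1^∞ form.
Take logarithms: (4x + 4)·ln(1 - 7/x). Since ln(1+u) ~ u for small u, this behaves like (4x)·(-7/x) → -28.
So the limit is e^(-28).

e^(-28)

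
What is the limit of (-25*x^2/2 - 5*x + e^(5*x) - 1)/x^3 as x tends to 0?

Direct substitution gives 0/0.
Apply L'Hôpital: lim (-25*x + 5*e^(5*x) - 5)/(3*x^2), still 0/0.
Apply L'Hôpital: lim (25*e^(5*x) - 25)/(6*x), still 0/0.
After 3 applications of L'Hôpital's rule the quotient is (125*e^(5*x))/(6); substituting x = 0 gives 125/6.

125/6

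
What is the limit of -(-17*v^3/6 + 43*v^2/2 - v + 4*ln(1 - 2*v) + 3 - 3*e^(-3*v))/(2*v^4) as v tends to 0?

209/16

Substitution gives 0/0 (the numerator vanishes to order 4).
Expand each term to order v^4: the coefficient of v^4 in 4·ln(1 - 2v) is -16 and in -3·e^(-3v) is -81/8.
Lower-order terms cancel with the polynomial part, so the numerator is (-209/8)·v^4 + o(v^4), and the limit is (-209/8)/(-2) = 209/16.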